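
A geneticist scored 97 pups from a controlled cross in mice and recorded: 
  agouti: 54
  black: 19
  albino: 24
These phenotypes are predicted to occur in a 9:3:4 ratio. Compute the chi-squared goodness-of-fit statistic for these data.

0.045

Expected counts for N = 97 under a 9:3:4 ratio (total parts = 16):
  agouti: 97 × 9/16 = 54.5625
  black: 97 × 3/16 = 18.1875
  albino: 97 × 4/16 = 24.25
χ² = Σ (O − E)² / E
  agouti: (54 − 54.5625)² / 54.5625 = 0.0058
  black: (19 − 18.1875)² / 18.1875 = 0.0363
  albino: (24 − 24.25)² / 24.25 = 0.0026
χ² = 0.0058 + 0.0363 + 0.0026 = 0.0447 ≈ 0.045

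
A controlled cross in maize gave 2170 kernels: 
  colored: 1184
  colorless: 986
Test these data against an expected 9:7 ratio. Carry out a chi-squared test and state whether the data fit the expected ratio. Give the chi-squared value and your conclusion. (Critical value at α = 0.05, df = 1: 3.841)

Under the 9:7 hypothesis (Σ ratio = 16, N = 2170):
  colored: 2170 × 9/16 = 1220.625
  colorless: 2170 × 7/16 = 949.375
χ² = Σ (O − E)² / E
  colored: (1184 − 1220.625)² / 1220.625 = 1.0989
  colorless: (986 − 949.375)² / 949.375 = 1.4129
χ² = 1.0989 + 1.4129 = 2.5118 ≈ 2.512
Degrees of freedom = 2 − 1 = 1; critical value at α = 0.05 is 3.841.
Since 2.512 < 3.841, we fail to reject the null hypothesis — the data are consistent with the 9:7 ratio.

2.512; consistent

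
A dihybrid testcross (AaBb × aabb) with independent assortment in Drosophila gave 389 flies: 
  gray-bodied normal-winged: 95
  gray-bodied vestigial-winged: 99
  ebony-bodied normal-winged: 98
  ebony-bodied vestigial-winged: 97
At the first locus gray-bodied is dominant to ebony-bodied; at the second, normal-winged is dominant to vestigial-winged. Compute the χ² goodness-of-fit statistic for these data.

A dihybrid testcross with independent assortment gives a 1:1:1:1 ratio.
The 1:1:1:1 ratio has 4 parts, so with N = 389 the expected counts are:
  gray-bodied normal-winged: 389 × 1/4 = 97.25
  gray-bodied vestigial-winged: 389 × 1/4 = 97.25
  ebony-bodied normal-winged: 389 × 1/4 = 97.25
  ebony-bodied vestigial-winged: 389 × 1/4 = 97.25
χ² = Σ (O − E)² / E
  gray-bodied normal-winged: (95 − 97.25)² / 97.25 = 0.0521
  gray-bodied vestigial-winged: (99 − 97.25)² / 97.25 = 0.0315
  ebony-bodied normal-winged: (98 − 97.25)² / 97.25 = 0.0058
  ebony-bodied vestigial-winged: (97 − 97.25)² / 97.25 = 0.0006
χ² = 0.0521 + 0.0315 + 0.0058 + 0.0006 = 0.090

0.090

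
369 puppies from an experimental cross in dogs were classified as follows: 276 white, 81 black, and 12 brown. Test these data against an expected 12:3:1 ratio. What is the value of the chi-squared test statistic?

7.325

The 12:3:1 ratio has 16 parts, so with N = 369 the expected counts are:
  white: 369 × 12/16 = 276.75
  black: 369 × 3/16 = 69.1875
  brown: 369 × 1/16 = 23.0625
χ² = Σ (O − E)² / E
  white: (276 − 276.75)² / 276.75 = 0.0020
  black: (81 − 69.1875)² / 69.1875 = 2.0168
  brown: (12 − 23.0625)² / 23.0625 = 5.3064
χ² = 0.0020 + 2.0168 + 5.3064 = 7.3252 ≈ 7.325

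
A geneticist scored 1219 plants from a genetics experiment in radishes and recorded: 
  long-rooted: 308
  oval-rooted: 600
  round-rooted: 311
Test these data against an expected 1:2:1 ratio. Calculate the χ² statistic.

Under the 1:2:1 hypothesis (Σ ratio = 4, N = 1219):
  long-rooted: 1219 × 1/4 = 304.75
  oval-rooted: 1219 × 2/4 = 609.5
  round-rooted: 1219 × 1/4 = 304.75
χ² = Σ (O − E)² / E
  long-rooted: (308 − 304.75)² / 304.75 = 0.0347
  oval-rooted: (600 − 609.5)² / 609.5 = 0.1481
  round-rooted: (311 − 304.75)² / 304.75 = 0.1282
χ² = 0.0347 + 0.1481 + 0.1282 = 0.311

0.311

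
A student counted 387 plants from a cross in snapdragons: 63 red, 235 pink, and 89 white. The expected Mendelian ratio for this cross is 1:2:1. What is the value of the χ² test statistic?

Under the 1:2:1 hypothesis (Σ ratio = 4, N = 387):
  red: 387 × 1/4 = 96.75
  pink: 387 × 2/4 = 193.5
  white: 387 × 1/4 = 96.75
χ² = Σ (O − E)² / E
  red: (63 − 96.75)² / 96.75 = 11.7733
  pink: (235 − 193.5)² / 193.5 = 8.9005
  white: (89 − 96.75)² / 96.75 = 0.6208
χ² = 11.7733 + 8.9005 + 0.6208 = 21.2946 ≈ 21.295

21.295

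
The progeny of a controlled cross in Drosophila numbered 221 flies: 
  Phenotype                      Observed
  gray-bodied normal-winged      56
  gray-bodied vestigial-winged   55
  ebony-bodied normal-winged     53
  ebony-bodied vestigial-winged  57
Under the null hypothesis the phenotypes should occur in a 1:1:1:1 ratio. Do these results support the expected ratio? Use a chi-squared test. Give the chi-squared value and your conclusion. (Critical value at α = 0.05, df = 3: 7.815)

0.158; consistent

Under the 1:1:1:1 hypothesis (Σ ratio = 4, N = 221):
  gray-bodied normal-winged: 221 × 1/4 = 55.25
  gray-bodied vestigial-winged: 221 × 1/4 = 55.25
  ebony-bodied normal-winged: 221 × 1/4 = 55.25
  ebony-bodied vestigial-winged: 221 × 1/4 = 55.25
χ² = Σ (O − E)² / E
  gray-bodied normal-winged: (56 − 55.25)² / 55.25 = 0.0102
  gray-bodied vestigial-winged: (55 − 55.25)² / 55.25 = 0.0011
  ebony-bodied normal-winged: (53 − 55.25)² / 55.25 = 0.0916
  ebony-bodied vestigial-winged: (57 − 55.25)² / 55.25 = 0.0554
χ² = 0.0102 + 0.0011 + 0.0916 + 0.0554 = 0.1583 ≈ 0.158
Degrees of freedom = 4 − 1 = 3; critical value at α = 0.05 is 7.815.
Since 0.158 < 7.815, we fail to reject the null hypothesis — the data are consistent with the 1:1:1:1 ratio.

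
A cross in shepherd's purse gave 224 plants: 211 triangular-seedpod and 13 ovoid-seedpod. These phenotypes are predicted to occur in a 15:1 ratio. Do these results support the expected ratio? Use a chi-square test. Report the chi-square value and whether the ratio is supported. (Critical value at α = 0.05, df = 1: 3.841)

Under the 15:1 hypothesis (Σ ratio = 16, N = 224):
  triangular-seedpod: 224 × 15/16 = 210
  ovoid-seedpod: 224 × 1/16 = 14
χ² = Σ (O − E)² / E
  triangular-seedpod: (211 − 210)² / 210 = 0.0048
  ovoid-seedpod: (13 − 14)² / 14 = 0.0714
χ² = 0.0048 + 0.0714 = 0.0762 ≈ 0.076
Degrees of freedom = 2 − 1 = 1; critical value at α = 0.05 is 3.841.
Since 0.076 < 3.841, we fail to reject the null hypothesis — the data are consistent with the 15:1 ratio.

0.076; consistent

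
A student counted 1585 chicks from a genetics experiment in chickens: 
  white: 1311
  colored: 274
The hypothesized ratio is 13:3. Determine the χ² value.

2.227

The 13:3 ratio has 16 parts, so with N = 1585 the expected counts are:
  white: 1585 × 13/16 = 1287.8125
  colored: 1585 × 3/16 = 297.1875
χ² = Σ (O − E)² / E
  white: (1311 − 1287.8125)² / 1287.8125 = 0.4175
  colored: (274 − 297.1875)² / 297.1875 = 1.8092
χ² = 0.4175 + 1.8092 = 2.2267 ≈ 2.227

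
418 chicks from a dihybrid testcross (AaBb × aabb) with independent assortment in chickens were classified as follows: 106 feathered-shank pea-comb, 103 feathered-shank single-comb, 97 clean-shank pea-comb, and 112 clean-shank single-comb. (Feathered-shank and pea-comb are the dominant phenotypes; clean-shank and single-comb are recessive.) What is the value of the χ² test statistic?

A dihybrid testcross with independent assortment gives a 1:1:1:1 ratio.
Expected counts for N = 418 under a 1:1:1:1 ratio (total parts = 4):
  feathered-shank pea-comb: 418 × 1/4 = 104.5
  feathered-shank single-comb: 418 × 1/4 = 104.5
  clean-shank pea-comb: 418 × 1/4 = 104.5
  clean-shank single-comb: 418 × 1/4 = 104.5
χ² = Σ (O − E)² / E
  feathered-shank pea-comb: (106 − 104.5)² / 104.5 = 0.0215
  feathered-shank single-comb: (103 − 104.5)² / 104.5 = 0.0215
  clean-shank pea-comb: (97 − 104.5)² / 104.5 = 0.5383
  clean-shank single-comb: (112 − 104.5)² / 104.5 = 0.5383
χ² = 0.0215 + 0.0215 + 0.5383 + 0.5383 = 1.1196 ≈ 1.120

1.120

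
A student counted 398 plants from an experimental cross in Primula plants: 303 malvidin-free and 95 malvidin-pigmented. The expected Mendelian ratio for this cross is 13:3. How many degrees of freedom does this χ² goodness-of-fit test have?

A goodness-of-fit test with 2 phenotype classes has df = 2 − 1 = 1.

1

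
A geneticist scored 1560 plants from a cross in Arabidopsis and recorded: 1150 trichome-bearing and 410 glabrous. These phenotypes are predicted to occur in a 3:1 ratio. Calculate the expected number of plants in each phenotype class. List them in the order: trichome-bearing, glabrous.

1170, 390

The 3:1 ratio has 4 parts, so with N = 1560 the expected counts are:
  trichome-bearing: 1560 × 3/4 = 1170
  glabrous: 1560 × 1/4 = 390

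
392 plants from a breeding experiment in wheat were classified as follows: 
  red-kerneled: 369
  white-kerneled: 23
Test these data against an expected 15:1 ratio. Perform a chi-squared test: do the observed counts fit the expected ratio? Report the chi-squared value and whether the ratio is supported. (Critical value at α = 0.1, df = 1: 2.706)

0.098; consistent

Total ratio parts = 16. Expected numbers out of 392:
  red-kerneled: 392 × 15/16 = 367.5
  white-kerneled: 392 × 1/16 = 24.5
χ² = Σ (O − E)² / E
  red-kerneled: (369 − 367.5)² / 367.5 = 0.0061
  white-kerneled: (23 − 24.5)² / 24.5 = 0.0918
χ² = 0.0061 + 0.0918 = 0.0979 ≈ 0.098
Degrees of freedom = 2 − 1 = 1; critical value at α = 0.1 is 2.706.
Since 0.098 < 2.706, we fail to reject the null hypothesis — the data are consistent with the 15:1 ratio.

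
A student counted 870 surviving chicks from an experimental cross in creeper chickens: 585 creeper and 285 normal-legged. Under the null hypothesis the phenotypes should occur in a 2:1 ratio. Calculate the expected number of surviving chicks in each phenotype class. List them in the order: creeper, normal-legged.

Expected counts for N = 870 under a 2:1 ratio (total parts = 3):
  creeper: 870 × 2/3 = 580
  normal-legged: 870 × 1/3 = 290

580, 290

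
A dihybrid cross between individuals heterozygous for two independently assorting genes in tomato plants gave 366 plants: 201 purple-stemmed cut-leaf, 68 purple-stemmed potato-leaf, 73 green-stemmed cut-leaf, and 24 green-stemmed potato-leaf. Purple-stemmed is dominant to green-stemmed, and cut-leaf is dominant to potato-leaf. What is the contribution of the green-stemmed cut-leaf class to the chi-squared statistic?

0.279

A dihybrid F₂ with independent assortment and complete dominance at both loci gives a 9:3:3:1 phenotypic ratio.
Expected counts for N = 366 under a 9:3:3:1 ratio (total parts = 16):
  purple-stemmed cut-leaf: 366 × 9/16 = 205.875
  purple-stemmed potato-leaf: 366 × 3/16 = 68.625
  green-stemmed cut-leaf: 366 × 3/16 = 68.625
  green-stemmed potato-leaf: 366 × 1/16 = 22.875
Contribution of green-stemmed cut-leaf: (73 − 68.625)² / 68.625 = 0.2789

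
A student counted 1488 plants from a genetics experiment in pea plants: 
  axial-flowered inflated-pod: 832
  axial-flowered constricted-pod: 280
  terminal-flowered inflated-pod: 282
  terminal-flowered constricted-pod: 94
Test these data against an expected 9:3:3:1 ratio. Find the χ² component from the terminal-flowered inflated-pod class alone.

0.032

Under the 9:3:3:1 hypothesis (Σ ratio = 16, N = 1488):
  axial-flowered inflated-pod: 1488 × 9/16 = 837
  axial-flowered constricted-pod: 1488 × 3/16 = 279
  terminal-flowered inflated-pod: 1488 × 3/16 = 279
  terminal-flowered constricted-pod: 1488 × 1/16 = 93
Contribution of terminal-flowered inflated-pod: (282 − 279)² / 279 = 0.0323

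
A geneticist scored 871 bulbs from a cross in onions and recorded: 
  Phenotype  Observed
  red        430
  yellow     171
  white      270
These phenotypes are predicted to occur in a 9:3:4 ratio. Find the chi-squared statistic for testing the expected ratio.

Total ratio parts = 16. Expected numbers out of 871:
  red: 871 × 9/16 = 489.9375
  yellow: 871 × 3/16 = 163.3125
  white: 871 × 4/16 = 217.75
χ² = Σ (O − E)² / E
  red: (430 − 489.9375)² / 489.9375 = 7.3326
  yellow: (171 − 163.3125)² / 163.3125 = 0.3619
  white: (270 − 217.75)² / 217.75 = 12.5376
χ² = 7.3326 + 0.3619 + 12.5376 = 20.2321 ≈ 20.232

20.232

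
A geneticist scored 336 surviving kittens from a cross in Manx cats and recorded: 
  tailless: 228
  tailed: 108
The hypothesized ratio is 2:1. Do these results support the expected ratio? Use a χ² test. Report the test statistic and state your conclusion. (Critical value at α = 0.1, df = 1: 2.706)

Expected counts for N = 336 under a 2:1 ratio (total parts = 3):
  tailless: 336 × 2/3 = 224
  tailed: 336 × 1/3 = 112
χ² = Σ (O − E)² / E
  tailless: (228 − 224)² / 224 = 0.0714
  tailed: (108 − 112)² / 112 = 0.1429
χ² = 0.0714 + 0.1429 = 0.2143 ≈ 0.214
Degrees of freedom = 2 − 1 = 1; critical value at α = 0.1 is 2.706.
Since 0.214 < 2.706, we fail to reject the null hypothesis — the data are consistent with the 2:1 ratio.

0.214; consistent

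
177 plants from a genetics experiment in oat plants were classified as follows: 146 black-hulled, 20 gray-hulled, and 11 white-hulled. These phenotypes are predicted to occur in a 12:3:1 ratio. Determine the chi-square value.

6.563

Under the 12:3:1 hypothesis (Σ ratio = 16, N = 177):
  black-hulled: 177 × 12/16 = 132.75
  gray-hulled: 177 × 3/16 = 33.1875
  white-hulled: 177 × 1/16 = 11.0625
χ² = Σ (O − E)² / E
  black-hulled: (146 − 132.75)² / 132.75 = 1.3225
  gray-hulled: (20 − 33.1875)² / 33.1875 = 5.2402
  white-hulled: (11 − 11.0625)² / 11.0625 = 0.0004
χ² = 1.3225 + 5.2402 + 0.0004 = 6.5631 ≈ 6.563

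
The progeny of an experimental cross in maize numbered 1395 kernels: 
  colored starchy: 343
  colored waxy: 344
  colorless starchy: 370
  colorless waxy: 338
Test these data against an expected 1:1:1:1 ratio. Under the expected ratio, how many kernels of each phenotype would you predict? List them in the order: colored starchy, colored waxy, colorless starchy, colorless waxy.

Under the 1:1:1:1 hypothesis (Σ ratio = 4, N = 1395):
  colored starchy: 1395 × 1/4 = 348.75
  colored waxy: 1395 × 1/4 = 348.75
  colorless starchy: 1395 × 1/4 = 348.75
  colorless waxy: 1395 × 1/4 = 348.75

348.75, 348.75, 348.75, 348.75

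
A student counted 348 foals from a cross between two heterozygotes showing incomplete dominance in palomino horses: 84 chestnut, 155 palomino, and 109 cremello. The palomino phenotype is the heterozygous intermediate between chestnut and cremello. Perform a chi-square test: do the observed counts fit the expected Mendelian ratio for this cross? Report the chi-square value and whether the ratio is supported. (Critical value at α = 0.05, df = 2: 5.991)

7.741; not consistent

With incomplete dominance, a heterozygote × heterozygote cross gives a 1:2:1 phenotypic ratio.
Total ratio parts = 4. Expected numbers out of 348:
  chestnut: 348 × 1/4 = 87
  palomino: 348 × 2/4 = 174
  cremello: 348 × 1/4 = 87
χ² = Σ (O − E)² / E
  chestnut: (84 − 87)² / 87 = 0.1034
  palomino: (155 − 174)² / 174 = 2.0747
  cremello: (109 − 87)² / 87 = 5.5632
χ² = 0.1034 + 2.0747 + 5.5632 = 7.7413 ≈ 7.741
Degrees of freedom = 3 − 1 = 2; critical value at α = 0.05 is 5.991.
Since 7.741 > 5.991, we reject the null hypothesis — the data do not fit the 1:2:1 ratio.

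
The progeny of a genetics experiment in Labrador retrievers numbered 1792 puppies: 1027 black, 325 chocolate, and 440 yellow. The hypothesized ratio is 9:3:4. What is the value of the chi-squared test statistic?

Total ratio parts = 16. Expected numbers out of 1792:
  black: 1792 × 9/16 = 1008
  chocolate: 1792 × 3/16 = 336
  yellow: 1792 × 4/16 = 448
χ² = Σ (O − E)² / E
  black: (1027 − 1008)² / 1008 = 0.3581
  chocolate: (325 − 336)² / 336 = 0.3601
  yellow: (440 − 448)² / 448 = 0.1429
χ² = 0.3581 + 0.3601 + 0.1429 = 0.8611 ≈ 0.861

0.861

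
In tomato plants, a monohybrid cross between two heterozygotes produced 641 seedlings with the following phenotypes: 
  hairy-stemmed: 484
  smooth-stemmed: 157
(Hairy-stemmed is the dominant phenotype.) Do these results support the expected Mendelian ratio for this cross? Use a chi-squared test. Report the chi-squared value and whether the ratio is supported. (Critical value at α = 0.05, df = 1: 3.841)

0.088; consistent

For a monohybrid cross between heterozygotes with complete dominance, the expected phenotypic ratio is 3:1.
Expected counts for N = 641 under a 3:1 ratio (total parts = 4):
  hairy-stemmed: 641 × 3/4 = 480.75
  smooth-stemmed: 641 × 1/4 = 160.25
χ² = Σ (O − E)² / E
  hairy-stemmed: (484 − 480.75)² / 480.75 = 0.0220
  smooth-stemmed: (157 − 160.25)² / 160.25 = 0.0659
χ² = 0.0220 + 0.0659 = 0.0879 ≈ 0.088
Degrees of freedom = 2 − 1 = 1; critical value at α = 0.05 is 3.841.
Since 0.088 < 3.841, we fail to reject the null hypothesis — the data are consistent with the 3:1 ratio.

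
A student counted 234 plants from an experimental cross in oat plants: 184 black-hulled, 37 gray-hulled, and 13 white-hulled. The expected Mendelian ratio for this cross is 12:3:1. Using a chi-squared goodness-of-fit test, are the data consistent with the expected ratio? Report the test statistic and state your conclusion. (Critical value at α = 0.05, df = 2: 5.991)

1.670; consistent

Expected counts for N = 234 under a 12:3:1 ratio (total parts = 16):
  black-hulled: 234 × 12/16 = 175.5
  gray-hulled: 234 × 3/16 = 43.875
  white-hulled: 234 × 1/16 = 14.625
χ² = Σ (O − E)² / E
  black-hulled: (184 − 175.5)² / 175.5 = 0.4117
  gray-hulled: (37 − 43.875)² / 43.875 = 1.0773
  white-hulled: (13 − 14.625)² / 14.625 = 0.1806
χ² = 0.4117 + 1.0773 + 0.1806 = 1.6696 ≈ 1.670
Degrees of freedom = 3 − 1 = 2; critical value at α = 0.05 is 5.991.
Since 1.670 < 5.991, we fail to reject the null hypothesis — the data are consistent with the 12:3:1 ratio.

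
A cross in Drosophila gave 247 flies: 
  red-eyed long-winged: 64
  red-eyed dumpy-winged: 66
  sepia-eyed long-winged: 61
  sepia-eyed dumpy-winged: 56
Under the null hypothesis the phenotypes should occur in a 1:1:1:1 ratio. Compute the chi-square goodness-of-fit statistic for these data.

Expected counts for N = 247 under a 1:1:1:1 ratio (total parts = 4):
  red-eyed long-winged: 247 × 1/4 = 61.75
  red-eyed dumpy-winged: 247 × 1/4 = 61.75
  sepia-eyed long-winged: 247 × 1/4 = 61.75
  sepia-eyed dumpy-winged: 247 × 1/4 = 61.75
χ² = Σ (O − E)² / E
  red-eyed long-winged: (64 − 61.75)² / 61.75 = 0.0820
  red-eyed dumpy-winged: (66 − 61.75)² / 61.75 = 0.2925
  sepia-eyed long-winged: (61 − 61.75)² / 61.75 = 0.0091
  sepia-eyed dumpy-winged: (56 − 61.75)² / 61.75 = 0.5354
χ² = 0.0820 + 0.2925 + 0.0091 + 0.5354 = 0.919

0.919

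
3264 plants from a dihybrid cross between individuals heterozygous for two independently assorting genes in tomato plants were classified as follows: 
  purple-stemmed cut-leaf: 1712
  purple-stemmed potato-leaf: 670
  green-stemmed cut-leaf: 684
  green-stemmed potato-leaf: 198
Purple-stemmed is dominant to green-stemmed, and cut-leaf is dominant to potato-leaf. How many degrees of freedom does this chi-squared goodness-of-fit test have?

3

A dihybrid F₂ with independent assortment and complete dominance at both loci gives a 9:3:3:1 phenotypic ratio.
A goodness-of-fit test with 4 phenotype classes has df = 4 − 1 = 3.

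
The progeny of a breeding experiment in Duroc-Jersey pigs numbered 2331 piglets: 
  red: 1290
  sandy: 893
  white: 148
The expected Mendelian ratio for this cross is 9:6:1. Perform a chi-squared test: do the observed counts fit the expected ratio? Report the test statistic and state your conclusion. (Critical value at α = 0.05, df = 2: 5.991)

Expected counts for N = 2331 under a 9:6:1 ratio (total parts = 16):
  red: 2331 × 9/16 = 1311.1875
  sandy: 2331 × 6/16 = 874.125
  white: 2331 × 1/16 = 145.6875
χ² = Σ (O − E)² / E
  red: (1290 − 1311.1875)² / 1311.1875 = 0.3424
  sandy: (893 − 874.125)² / 874.125 = 0.4076
  white: (148 − 145.6875)² / 145.6875 = 0.0367
χ² = 0.3424 + 0.4076 + 0.0367 = 0.7867 ≈ 0.787
Degrees of freedom = 3 − 1 = 2; critical value at α = 0.05 is 5.991.
Since 0.787 < 5.991, we fail to reject the null hypothesis — the data are consistent with the 9:6:1 ratio.

0.787; consistent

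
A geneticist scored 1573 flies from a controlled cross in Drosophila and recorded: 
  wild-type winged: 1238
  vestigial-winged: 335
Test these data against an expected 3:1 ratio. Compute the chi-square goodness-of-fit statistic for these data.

The 3:1 ratio has 4 parts, so with N = 1573 the expected counts are:
  wild-type winged: 1573 × 3/4 = 1179.75
  vestigial-winged: 1573 × 1/4 = 393.25
χ² = Σ (O − E)² / E
  wild-type winged: (1238 − 1179.75)² / 1179.75 = 2.8761
  vestigial-winged: (335 − 393.25)² / 393.25 = 8.6283
χ² = 2.8761 + 8.6283 = 11.5044 ≈ 11.504

11.504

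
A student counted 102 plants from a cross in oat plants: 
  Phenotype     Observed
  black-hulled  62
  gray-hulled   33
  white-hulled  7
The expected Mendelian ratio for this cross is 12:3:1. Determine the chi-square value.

12.876

Expected counts for N = 102 under a 12:3:1 ratio (total parts = 16):
  black-hulled: 102 × 12/16 = 76.5
  gray-hulled: 102 × 3/16 = 19.125
  white-hulled: 102 × 1/16 = 6.375
χ² = Σ (O − E)² / E
  black-hulled: (62 − 76.5)² / 76.5 = 2.7484
  gray-hulled: (33 − 19.125)² / 19.125 = 10.0662
  white-hulled: (7 − 6.375)² / 6.375 = 0.0613
χ² = 2.7484 + 10.0662 + 0.0613 = 12.8759 ≈ 12.876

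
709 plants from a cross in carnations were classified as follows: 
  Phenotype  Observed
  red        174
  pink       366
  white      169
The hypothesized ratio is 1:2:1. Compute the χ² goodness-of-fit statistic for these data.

Expected counts for N = 709 under a 1:2:1 ratio (total parts = 4):
  red: 709 × 1/4 = 177.25
  pink: 709 × 2/4 = 354.5
  white: 709 × 1/4 = 177.25
χ² = Σ (O − E)² / E
  red: (174 − 177.25)² / 177.25 = 0.0596
  pink: (366 − 354.5)² / 354.5 = 0.3731
  white: (169 − 177.25)² / 177.25 = 0.3840
χ² = 0.0596 + 0.3731 + 0.3840 = 0.8167 ≈ 0.817

0.817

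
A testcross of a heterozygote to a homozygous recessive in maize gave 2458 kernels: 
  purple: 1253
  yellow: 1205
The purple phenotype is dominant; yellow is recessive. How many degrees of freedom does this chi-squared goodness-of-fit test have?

1

A testcross of a heterozygote (Aa × aa) gives a 1:1 phenotypic ratio.
A goodness-of-fit test with 2 phenotype classes has df = 2 − 1 = 1.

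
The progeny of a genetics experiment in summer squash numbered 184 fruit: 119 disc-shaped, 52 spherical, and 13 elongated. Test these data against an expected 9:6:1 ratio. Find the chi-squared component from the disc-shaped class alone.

2.321

Under the 9:6:1 hypothesis (Σ ratio = 16, N = 184):
  disc-shaped: 184 × 9/16 = 103.5
  spherical: 184 × 6/16 = 69
  elongated: 184 × 1/16 = 11.5
Contribution of disc-shaped: (119 − 103.5)² / 103.5 = 2.3213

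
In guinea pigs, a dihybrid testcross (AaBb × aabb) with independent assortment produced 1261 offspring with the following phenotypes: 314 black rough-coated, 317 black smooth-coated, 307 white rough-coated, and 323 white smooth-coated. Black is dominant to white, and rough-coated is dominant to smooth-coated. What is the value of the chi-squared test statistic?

0.421

A dihybrid testcross with independent assortment gives a 1:1:1:1 ratio.
Under the 1:1:1:1 hypothesis (Σ ratio = 4, N = 1261):
  black rough-coated: 1261 × 1/4 = 315.25
  black smooth-coated: 1261 × 1/4 = 315.25
  white rough-coated: 1261 × 1/4 = 315.25
  white smooth-coated: 1261 × 1/4 = 315.25
χ² = Σ (O − E)² / E
  black rough-coated: (314 − 315.25)² / 315.25 = 0.0050
  black smooth-coated: (317 − 315.25)² / 315.25 = 0.0097
  white rough-coated: (307 − 315.25)² / 315.25 = 0.2159
  white smooth-coated: (323 − 315.25)² / 315.25 = 0.1905
χ² = 0.0050 + 0.0097 + 0.2159 + 0.1905 = 0.4211 ≈ 0.421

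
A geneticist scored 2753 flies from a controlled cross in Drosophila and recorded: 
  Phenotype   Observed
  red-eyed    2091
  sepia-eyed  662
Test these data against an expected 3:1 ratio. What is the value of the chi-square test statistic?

1.335

Under the 3:1 hypothesis (Σ ratio = 4, N = 2753):
  red-eyed: 2753 × 3/4 = 2064.75
  sepia-eyed: 2753 × 1/4 = 688.25
χ² = Σ (O − E)² / E
  red-eyed: (2091 − 2064.75)² / 2064.75 = 0.3337
  sepia-eyed: (662 − 688.25)² / 688.25 = 1.0012
χ² = 0.3337 + 1.0012 = 1.3349 ≈ 1.335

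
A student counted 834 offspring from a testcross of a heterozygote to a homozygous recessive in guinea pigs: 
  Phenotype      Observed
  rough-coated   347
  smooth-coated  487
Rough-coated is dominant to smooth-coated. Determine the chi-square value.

A testcross of a heterozygote (Aa × aa) gives a 1:1 phenotypic ratio.
Total ratio parts = 2. Expected numbers out of 834:
  rough-coated: 834 × 1/2 = 417
  smooth-coated: 834 × 1/2 = 417
χ² = Σ (O − E)² / E
  rough-coated: (347 − 417)² / 417 = 11.7506
  smooth-coated: (487 − 417)² / 417 = 11.7506
χ² = 11.7506 + 11.7506 = 23.5012 ≈ 23.501

23.501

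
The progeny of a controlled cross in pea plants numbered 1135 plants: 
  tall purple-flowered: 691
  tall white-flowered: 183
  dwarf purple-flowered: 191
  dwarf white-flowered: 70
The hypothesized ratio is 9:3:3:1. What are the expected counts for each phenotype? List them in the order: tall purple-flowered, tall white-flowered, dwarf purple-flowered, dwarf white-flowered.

The 9:3:3:1 ratio has 16 parts, so with N = 1135 the expected counts are:
  tall purple-flowered: 1135 × 9/16 = 638.4375
  tall white-flowered: 1135 × 3/16 = 212.8125
  dwarf purple-flowered: 1135 × 3/16 = 212.8125
  dwarf white-flowered: 1135 × 1/16 = 70.9375

638.4375, 212.8125, 212.8125, 70.9375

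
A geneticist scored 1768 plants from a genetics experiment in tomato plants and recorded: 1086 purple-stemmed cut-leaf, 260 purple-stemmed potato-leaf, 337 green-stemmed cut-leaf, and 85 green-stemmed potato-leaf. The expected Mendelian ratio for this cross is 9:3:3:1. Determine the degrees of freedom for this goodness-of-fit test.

A goodness-of-fit test with 4 phenotype classes has df = 4 − 1 = 3.

3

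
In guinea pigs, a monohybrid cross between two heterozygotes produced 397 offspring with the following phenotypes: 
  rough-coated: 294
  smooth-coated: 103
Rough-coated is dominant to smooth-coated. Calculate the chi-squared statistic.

0.189

For a monohybrid cross between heterozygotes with complete dominance, the expected phenotypic ratio is 3:1.
Expected counts for N = 397 under a 3:1 ratio (total parts = 4):
  rough-coated: 397 × 3/4 = 297.75
  smooth-coated: 397 × 1/4 = 99.25
χ² = Σ (O − E)² / E
  rough-coated: (294 − 297.75)² / 297.75 = 0.0472
  smooth-coated: (103 − 99.25)² / 99.25 = 0.1417
χ² = 0.0472 + 0.1417 = 0.1889 ≈ 0.189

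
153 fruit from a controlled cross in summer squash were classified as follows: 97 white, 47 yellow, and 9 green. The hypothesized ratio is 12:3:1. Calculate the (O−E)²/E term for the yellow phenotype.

Total ratio parts = 16. Expected numbers out of 153:
  white: 153 × 12/16 = 114.75
  yellow: 153 × 3/16 = 28.6875
  green: 153 × 1/16 = 9.5625
Contribution of yellow: (47 − 28.6875)² / 28.6875 = 11.6897

11.690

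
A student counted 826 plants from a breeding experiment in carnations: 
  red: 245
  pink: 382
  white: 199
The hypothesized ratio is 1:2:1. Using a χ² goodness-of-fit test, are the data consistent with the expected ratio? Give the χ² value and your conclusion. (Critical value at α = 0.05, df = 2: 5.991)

Total ratio parts = 4. Expected numbers out of 826:
  red: 826 × 1/4 = 206.5
  pink: 826 × 2/4 = 413
  white: 826 × 1/4 = 206.5
χ² = Σ (O − E)² / E
  red: (245 − 206.5)² / 206.5 = 7.1780
  pink: (382 − 413)² / 413 = 2.3269
  white: (199 − 206.5)² / 206.5 = 0.2724
χ² = 7.1780 + 2.3269 + 0.2724 = 9.7773 ≈ 9.777
Degrees of freedom = 3 − 1 = 2; critical value at α = 0.05 is 5.991.
Since 9.777 > 5.991, we reject the null hypothesis — the data do not fit the 1:2:1 ratio.

9.777; not consistent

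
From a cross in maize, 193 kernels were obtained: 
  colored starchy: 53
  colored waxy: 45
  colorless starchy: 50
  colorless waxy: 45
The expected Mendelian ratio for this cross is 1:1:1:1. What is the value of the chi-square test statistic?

0.969

The 1:1:1:1 ratio has 4 parts, so with N = 193 the expected counts are:
  colored starchy: 193 × 1/4 = 48.25
  colored waxy: 193 × 1/4 = 48.25
  colorless starchy: 193 × 1/4 = 48.25
  colorless waxy: 193 × 1/4 = 48.25
χ² = Σ (O − E)² / E
  colored starchy: (53 − 48.25)² / 48.25 = 0.4676
  colored waxy: (45 − 48.25)² / 48.25 = 0.2189
  colorless starchy: (50 − 48.25)² / 48.25 = 0.0635
  colorless waxy: (45 − 48.25)² / 48.25 = 0.2189
χ² = 0.4676 + 0.2189 + 0.0635 + 0.2189 = 0.9689 ≈ 0.969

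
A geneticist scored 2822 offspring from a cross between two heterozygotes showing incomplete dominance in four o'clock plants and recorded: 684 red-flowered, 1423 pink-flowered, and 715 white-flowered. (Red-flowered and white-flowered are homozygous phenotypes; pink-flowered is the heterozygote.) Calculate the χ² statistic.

0.885

With incomplete dominance, a heterozygote × heterozygote cross gives a 1:2:1 phenotypic ratio.
The 1:2:1 ratio has 4 parts, so with N = 2822 the expected counts are:
  red-flowered: 2822 × 1/4 = 705.5
  pink-flowered: 2822 × 2/4 = 1411
  white-flowered: 2822 × 1/4 = 705.5
χ² = Σ (O − E)² / E
  red-flowered: (684 − 705.5)² / 705.5 = 0.6552
  pink-flowered: (1423 − 1411)² / 1411 = 0.1021
  white-flowered: (715 − 705.5)² / 705.5 = 0.1279
χ² = 0.6552 + 0.1021 + 0.1279 = 0.8852 ≈ 0.885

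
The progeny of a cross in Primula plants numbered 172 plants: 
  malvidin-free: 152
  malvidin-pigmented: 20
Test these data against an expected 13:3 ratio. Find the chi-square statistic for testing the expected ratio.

5.727

The 13:3 ratio has 16 parts, so with N = 172 the expected counts are:
  malvidin-free: 172 × 13/16 = 139.75
  malvidin-pigmented: 172 × 3/16 = 32.25
χ² = Σ (O − E)² / E
  malvidin-free: (152 − 139.75)² / 139.75 = 1.0738
  malvidin-pigmented: (20 − 32.25)² / 32.25 = 4.6531
χ² = 1.0738 + 4.6531 = 5.7269 ≈ 5.727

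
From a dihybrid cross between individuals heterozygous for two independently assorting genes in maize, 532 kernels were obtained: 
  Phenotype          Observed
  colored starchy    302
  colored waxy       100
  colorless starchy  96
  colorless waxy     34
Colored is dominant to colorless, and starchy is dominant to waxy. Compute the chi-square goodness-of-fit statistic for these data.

0.184

A dihybrid F₂ with independent assortment and complete dominance at both loci gives a 9:3:3:1 phenotypic ratio.
Expected counts for N = 532 under a 9:3:3:1 ratio (total parts = 16):
  colored starchy: 532 × 9/16 = 299.25
  colored waxy: 532 × 3/16 = 99.75
  colorless starchy: 532 × 3/16 = 99.75
  colorless waxy: 532 × 1/16 = 33.25
χ² = Σ (O − E)² / E
  colored starchy: (302 − 299.25)² / 299.25 = 0.0253
  colored waxy: (100 − 99.75)² / 99.75 = 0.0006
  colorless starchy: (96 − 99.75)² / 99.75 = 0.1410
  colorless waxy: (34 − 33.25)² / 33.25 = 0.0169
χ² = 0.0253 + 0.0006 + 0.1410 + 0.0169 = 0.1838 ≈ 0.184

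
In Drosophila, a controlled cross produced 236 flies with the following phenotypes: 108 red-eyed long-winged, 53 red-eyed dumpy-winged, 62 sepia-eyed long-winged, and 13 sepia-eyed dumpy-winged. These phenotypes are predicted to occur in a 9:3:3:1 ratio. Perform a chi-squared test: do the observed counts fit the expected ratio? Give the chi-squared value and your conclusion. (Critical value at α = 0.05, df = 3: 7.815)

13.672; not consistent

Expected counts for N = 236 under a 9:3:3:1 ratio (total parts = 16):
  red-eyed long-winged: 236 × 9/16 = 132.75
  red-eyed dumpy-winged: 236 × 3/16 = 44.25
  sepia-eyed long-winged: 236 × 3/16 = 44.25
  sepia-eyed dumpy-winged: 236 × 1/16 = 14.75
χ² = Σ (O − E)² / E
  red-eyed long-winged: (108 − 132.75)² / 132.75 = 4.6144
  red-eyed dumpy-winged: (53 − 44.25)² / 44.25 = 1.7302
  sepia-eyed long-winged: (62 − 44.25)² / 44.25 = 7.1201
  sepia-eyed dumpy-winged: (13 − 14.75)² / 14.75 = 0.2076
χ² = 4.6144 + 1.7302 + 7.1201 + 0.2076 = 13.6723 ≈ 13.672
Degrees of freedom = 4 − 1 = 3; critical value at α = 0.05 is 7.815.
Since 13.672 > 7.815, we reject the null hypothesis — the data do not fit the 9:3:3:1 ratio.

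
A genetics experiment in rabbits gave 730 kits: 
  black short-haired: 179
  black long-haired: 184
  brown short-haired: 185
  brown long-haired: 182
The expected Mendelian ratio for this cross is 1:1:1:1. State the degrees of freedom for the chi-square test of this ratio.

3

A goodness-of-fit test with 4 phenotype classes has df = 4 − 1 = 3.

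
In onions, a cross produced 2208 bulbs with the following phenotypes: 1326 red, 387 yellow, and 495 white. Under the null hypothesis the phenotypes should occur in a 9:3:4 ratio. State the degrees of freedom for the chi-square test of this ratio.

A goodness-of-fit test with 3 phenotype classes has df = 3 − 1 = 2.

2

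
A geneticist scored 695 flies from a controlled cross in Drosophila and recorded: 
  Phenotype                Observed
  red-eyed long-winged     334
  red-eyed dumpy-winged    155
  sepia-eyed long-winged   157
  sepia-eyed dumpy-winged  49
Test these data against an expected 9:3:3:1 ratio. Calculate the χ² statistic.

19.147

Under the 9:3:3:1 hypothesis (Σ ratio = 16, N = 695):
  red-eyed long-winged: 695 × 9/16 = 390.9375
  red-eyed dumpy-winged: 695 × 3/16 = 130.3125
  sepia-eyed long-winged: 695 × 3/16 = 130.3125
  sepia-eyed dumpy-winged: 695 × 1/16 = 43.4375
χ² = Σ (O − E)² / E
  red-eyed long-winged: (334 − 390.9375)² / 390.9375 = 8.2926
  red-eyed dumpy-winged: (155 − 130.3125)² / 130.3125 = 4.6770
  sepia-eyed long-winged: (157 − 130.3125)² / 130.3125 = 5.4655
  sepia-eyed dumpy-winged: (49 − 43.4375)² / 43.4375 = 0.7123
χ² = 8.2926 + 4.6770 + 5.4655 + 0.7123 = 19.1474 ≈ 19.147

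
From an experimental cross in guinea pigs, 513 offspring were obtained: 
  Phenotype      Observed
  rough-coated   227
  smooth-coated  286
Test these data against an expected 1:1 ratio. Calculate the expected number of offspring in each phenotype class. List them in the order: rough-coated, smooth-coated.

Expected counts for N = 513 under a 1:1 ratio (total parts = 2):
  rough-coated: 513 × 1/2 = 256.5
  smooth-coated: 513 × 1/2 = 256.5

256.5, 256.5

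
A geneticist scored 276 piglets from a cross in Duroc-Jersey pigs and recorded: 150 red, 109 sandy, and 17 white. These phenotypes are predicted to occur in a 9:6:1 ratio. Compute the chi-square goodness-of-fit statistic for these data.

The 9:6:1 ratio has 16 parts, so with N = 276 the expected counts are:
  red: 276 × 9/16 = 155.25
  sandy: 276 × 6/16 = 103.5
  white: 276 × 1/16 = 17.25
χ² = Σ (O − E)² / E
  red: (150 − 155.25)² / 155.25 = 0.1775
  sandy: (109 − 103.5)² / 103.5 = 0.2923
  white: (17 − 17.25)² / 17.25 = 0.0036
χ² = 0.1775 + 0.2923 + 0.0036 = 0.4734 ≈ 0.473

0.473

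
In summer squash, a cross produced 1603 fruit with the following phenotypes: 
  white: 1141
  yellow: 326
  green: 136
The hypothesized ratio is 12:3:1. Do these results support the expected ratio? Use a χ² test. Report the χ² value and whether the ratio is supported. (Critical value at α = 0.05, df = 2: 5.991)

The 12:3:1 ratio has 16 parts, so with N = 1603 the expected counts are:
  white: 1603 × 12/16 = 1202.25
  yellow: 1603 × 3/16 = 300.5625
  green: 1603 × 1/16 = 100.1875
χ² = Σ (O − E)² / E
  white: (1141 − 1202.25)² / 1202.25 = 3.1205
  yellow: (326 − 300.5625)² / 300.5625 = 2.1529
  green: (136 − 100.1875)² / 100.1875 = 12.8013
χ² = 3.1205 + 2.1529 + 12.8013 = 18.0747 ≈ 18.075
Degrees of freedom = 3 − 1 = 2; critical value at α = 0.05 is 5.991.
Since 18.075 > 5.991, we reject the null hypothesis — the data do not fit the 12:3:1 ratio.

18.075; not consistent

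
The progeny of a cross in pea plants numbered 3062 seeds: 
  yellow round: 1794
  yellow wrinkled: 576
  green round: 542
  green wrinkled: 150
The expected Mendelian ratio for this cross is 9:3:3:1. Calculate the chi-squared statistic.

The 9:3:3:1 ratio has 16 parts, so with N = 3062 the expected counts are:
  yellow round: 3062 × 9/16 = 1722.375
  yellow wrinkled: 3062 × 3/16 = 574.125
  green round: 3062 × 3/16 = 574.125
  green wrinkled: 3062 × 1/16 = 191.375
χ² = Σ (O − E)² / E
  yellow round: (1794 − 1722.375)² / 1722.375 = 2.9785
  yellow wrinkled: (576 − 574.125)² / 574.125 = 0.0061
  green round: (542 − 574.125)² / 574.125 = 1.7975
  green wrinkled: (150 − 191.375)² / 191.375 = 8.9452
χ² = 2.9785 + 0.0061 + 1.7975 + 8.9452 = 13.7273 ≈ 13.727

13.727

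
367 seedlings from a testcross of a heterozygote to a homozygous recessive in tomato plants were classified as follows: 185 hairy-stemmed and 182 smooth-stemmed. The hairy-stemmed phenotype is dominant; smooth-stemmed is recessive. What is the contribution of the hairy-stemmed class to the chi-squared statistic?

A testcross of a heterozygote (Aa × aa) gives a 1:1 phenotypic ratio.
Total ratio parts = 2. Expected numbers out of 367:
  hairy-stemmed: 367 × 1/2 = 183.5
  smooth-stemmed: 367 × 1/2 = 183.5
Contribution of hairy-stemmed: (185 − 183.5)² / 183.5 = 0.0123

0.012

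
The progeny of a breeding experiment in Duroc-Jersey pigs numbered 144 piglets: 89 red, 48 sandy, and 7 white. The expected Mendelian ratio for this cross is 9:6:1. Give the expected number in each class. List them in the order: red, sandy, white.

81, 54, 9

Total ratio parts = 16. Expected numbers out of 144:
  red: 144 × 9/16 = 81
  sandy: 144 × 6/16 = 54
  white: 144 × 1/16 = 9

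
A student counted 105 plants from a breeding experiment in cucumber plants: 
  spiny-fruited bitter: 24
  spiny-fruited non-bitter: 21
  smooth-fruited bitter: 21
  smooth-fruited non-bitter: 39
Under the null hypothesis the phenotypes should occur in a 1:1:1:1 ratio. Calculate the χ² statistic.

8.486

Expected counts for N = 105 under a 1:1:1:1 ratio (total parts = 4):
  spiny-fruited bitter: 105 × 1/4 = 26.25
  spiny-fruited non-bitter: 105 × 1/4 = 26.25
  smooth-fruited bitter: 105 × 1/4 = 26.25
  smooth-fruited non-bitter: 105 × 1/4 = 26.25
χ² = Σ (O − E)² / E
  spiny-fruited bitter: (24 − 26.25)² / 26.25 = 0.1929
  spiny-fruited non-bitter: (21 − 26.25)² / 26.25 = 1.0500
  smooth-fruited bitter: (21 − 26.25)² / 26.25 = 1.0500
  smooth-fruited non-bitter: (39 − 26.25)² / 26.25 = 6.1929
χ² = 0.1929 + 1.0500 + 1.0500 + 6.1929 = 8.4858 ≈ 8.486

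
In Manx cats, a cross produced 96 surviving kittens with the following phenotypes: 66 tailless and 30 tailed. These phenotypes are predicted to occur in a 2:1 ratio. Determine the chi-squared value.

0.188

Under the 2:1 hypothesis (Σ ratio = 3, N = 96):
  tailless: 96 × 2/3 = 64
  tailed: 96 × 1/3 = 32
χ² = Σ (O − E)² / E
  tailless: (66 − 64)² / 64 = 0.0625
  tailed: (30 − 32)² / 32 = 0.1250
χ² = 0.0625 + 0.1250 = 0.1875 ≈ 0.188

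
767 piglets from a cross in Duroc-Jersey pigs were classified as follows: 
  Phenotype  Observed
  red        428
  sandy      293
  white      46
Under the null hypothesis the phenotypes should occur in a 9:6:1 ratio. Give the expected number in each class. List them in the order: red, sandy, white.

431.4375, 287.625, 47.9375

Expected counts for N = 767 under a 9:6:1 ratio (total parts = 16):
  red: 767 × 9/16 = 431.4375
  sandy: 767 × 6/16 = 287.625
  white: 767 × 1/16 = 47.9375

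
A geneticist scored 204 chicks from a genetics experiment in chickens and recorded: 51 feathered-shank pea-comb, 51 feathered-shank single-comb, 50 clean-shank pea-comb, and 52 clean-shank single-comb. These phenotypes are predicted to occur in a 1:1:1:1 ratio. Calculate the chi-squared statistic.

0.039

Under the 1:1:1:1 hypothesis (Σ ratio = 4, N = 204):
  feathered-shank pea-comb: 204 × 1/4 = 51
  feathered-shank single-comb: 204 × 1/4 = 51
  clean-shank pea-comb: 204 × 1/4 = 51
  clean-shank single-comb: 204 × 1/4 = 51
χ² = Σ (O − E)² / E
  feathered-shank pea-comb: (51 − 51)² / 51 = 0.0000
  feathered-shank single-comb: (51 − 51)² / 51 = 0.0000
  clean-shank pea-comb: (50 − 51)² / 51 = 0.0196
  clean-shank single-comb: (52 − 51)² / 51 = 0.0196
χ² = 0.0000 + 0.0000 + 0.0196 + 0.0196 = 0.0392 ≈ 0.039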